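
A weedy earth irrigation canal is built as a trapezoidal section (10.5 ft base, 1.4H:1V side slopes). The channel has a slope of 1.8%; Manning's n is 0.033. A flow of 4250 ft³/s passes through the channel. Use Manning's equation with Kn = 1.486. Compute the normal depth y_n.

y_n = 9.64 ft

Manning's equation rearranged: A R^(2/3) = nQ / (1.486·√S) = 0.033 × 4250 / (1.486 × √0.018) = 703.5.
Trying y = 8.24 ft: A R^(2/3) = 507.6 — short.
Trying y = 9.64 ft: A R^(2/3) = 702.9 — ≈ 703.5.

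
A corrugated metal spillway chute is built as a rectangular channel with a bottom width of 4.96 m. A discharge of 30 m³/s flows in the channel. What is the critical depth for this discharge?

For a rectangular channel, critical depth y_c = (q²/g)^(1/3) where q = Q/b = 30/4.96 = 6.048 m²/s.
So y_c = (6.048²/9.81)^(1/3) = 1.55 m.

y_c = 1.55 m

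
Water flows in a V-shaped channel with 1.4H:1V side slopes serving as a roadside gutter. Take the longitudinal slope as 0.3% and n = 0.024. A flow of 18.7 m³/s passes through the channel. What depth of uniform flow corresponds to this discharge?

y_n = 2.43 m

Manning's equation rearranged: A R^(2/3) = nQ / (1·√S) = 0.024 × 18.7 / (√0.003) = 8.194.
At y = 2.76 m: A R^(2/3) = 11.52 — over.
At y = 1.98 m: A R^(2/3) = 4.752 — short.
At y = 2.43 m: A R^(2/3) = 8.204 — matches.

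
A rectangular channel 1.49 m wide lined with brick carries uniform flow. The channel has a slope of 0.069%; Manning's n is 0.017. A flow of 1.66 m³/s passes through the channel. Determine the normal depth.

y_n = 1.21 m

Manning's equation rearranged: A R^(2/3) = nQ / (1·√S) = 0.017 × 1.66 / (√0.00069) = 1.074.
Try y = 1.44 m: A R^(2/3) = 1.335 — high.
Try y = 0.9 m: A R^(2/3) = 0.7372 — low.
Try y = 1.21 m: A R^(2/3) = 1.076 — matches.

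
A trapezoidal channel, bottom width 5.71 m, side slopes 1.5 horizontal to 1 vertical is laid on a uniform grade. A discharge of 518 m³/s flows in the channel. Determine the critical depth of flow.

At critical depth, Q² T / (g A³) = 1, i.e. A³/T = Q²/g = 518²/9.81 = 27350.
Trying y = 7.49 m: A³/T = 72550 — too large.
Trying y = 5.91 m: A³/T = 27270 — close enough.

y_c = 5.91 m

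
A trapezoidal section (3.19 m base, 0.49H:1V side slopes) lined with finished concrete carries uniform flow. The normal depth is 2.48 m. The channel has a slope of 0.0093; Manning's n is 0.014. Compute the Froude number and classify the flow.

With bottom width b = 3.19 m and side slope z = 0.49: A = (b + zy)y = (3.19 + 0.49×2.48)×2.48 = 10.92 m²; P = b + 2y√(1+z²) = 3.19 + 2×2.48×1.114 = 8.713 m.
Hydraulic radius R = A/P = 10.92/8.713 = 1.254 m.
V = (1/n) R^(2/3) √S = (1/0.014) × 1.254^(2/3) × √0.0093 = 8.009 m/s. Hydraulic depth D_h = A/T = 10.92/5.62 = 1.944 m.
Froude number Fr = V/√(g·D_h) = 8.009/√(9.81×1.944) = 1.83, which is greater than 1, so the flow is supercritical.

supercritical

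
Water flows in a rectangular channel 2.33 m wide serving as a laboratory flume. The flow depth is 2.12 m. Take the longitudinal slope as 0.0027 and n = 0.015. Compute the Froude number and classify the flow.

Flow area A = b·y = 2.33 × 2.12 = 4.94 m². Wetted perimeter P = b + 2y = 2.33 + 2×2.12 = 6.57 m.
Hydraulic radius R = A/P = 4.94/6.57 = 0.7518 m.
V = (1/n) R^(2/3) √S = (1/0.015) × 0.7518^(2/3) × √0.0027 = 2.864 m/s. Hydraulic depth D_h = A/T = 4.94/2.33 = 2.12 m.
Froude number Fr = V/√(g·D_h) = 2.864/√(9.81×2.12) = 0.628, which is less than 1, so the flow is subcritical.

subcritical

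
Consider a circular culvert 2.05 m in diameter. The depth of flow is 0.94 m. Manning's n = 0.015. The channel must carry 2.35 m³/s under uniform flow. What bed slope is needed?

S = 0.0015

For a circular section of diameter D = 2.05 m at depth y = 0.94 m, the central angle is θ = 2 arccos(1 − 2y/D) = 2.976 rad. Then A = (D²/8)(θ − sin θ) = 1.476 m² and P = Dθ/2 = 3.05 m.
Hydraulic radius R = A/P = 1.476/3.05 = 0.484 m.
From Manning's equation, S = [nQ / (1 A R^(2/3))]² = [0.015 × 2.35 / (1 × 1.476 × 0.484^(2/3))]² = 0.0015.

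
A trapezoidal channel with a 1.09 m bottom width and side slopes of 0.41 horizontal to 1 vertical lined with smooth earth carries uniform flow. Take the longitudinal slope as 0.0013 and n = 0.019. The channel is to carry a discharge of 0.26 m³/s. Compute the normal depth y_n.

Manning's equation rearranged: A R^(2/3) = nQ / (1·√S) = 0.019 × 0.26 / (√0.0013) = 0.137.
Try y = 0.22 m: A R^(2/3) = 0.07838 — low.
Try y = 0.347 m: A R^(2/3) = 0.1616 — high.
Try y = 0.313 m: A R^(2/3) = 0.1372 — close enough.

y_n = 0.313 m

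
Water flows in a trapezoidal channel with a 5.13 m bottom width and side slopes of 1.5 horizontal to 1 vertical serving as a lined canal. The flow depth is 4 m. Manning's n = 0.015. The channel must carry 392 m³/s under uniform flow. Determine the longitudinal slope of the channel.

With bottom width b = 5.13 m and side slope z = 1.5: A = (b + zy)y = (5.13 + 1.5×4)×4 = 44.52 m²; P = b + 2y√(1+z²) = 5.13 + 2×4×1.803 = 19.55 m.
Hydraulic radius R = A/P = 44.52/19.55 = 2.277 m.
From Manning's equation, S = [nQ / (1 A R^(2/3))]² = [0.015 × 392 / (1 × 44.52 × 2.277^(2/3))]² = 0.00582.

S = 0.00582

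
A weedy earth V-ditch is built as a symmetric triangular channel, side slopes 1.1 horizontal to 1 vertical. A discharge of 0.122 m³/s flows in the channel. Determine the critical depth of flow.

y_c = 0.302 m

At critical depth, Q² T / (g A³) = 1, i.e. A³/T = Q²/g = 0.122²/9.81 = 0.001517.
Trying y = 0.33 m: A³/T = 0.002368 — high.
Trying y = 0.302 m: A³/T = 0.00152 — close enough.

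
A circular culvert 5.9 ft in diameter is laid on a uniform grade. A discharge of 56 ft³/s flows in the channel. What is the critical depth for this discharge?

At critical depth, Q² T / (g A³) = 1, i.e. A³/T = Q²/g = 56²/32.2 = 97.39.
Try y = 1.47 ft: A³/T = 29.49 — short.
Try y = 2.4 ft: A³/T = 196.5 — over.
Try y = 2 ft: A³/T = 97.39 — ≈ 97.39.

y_c = 2 ft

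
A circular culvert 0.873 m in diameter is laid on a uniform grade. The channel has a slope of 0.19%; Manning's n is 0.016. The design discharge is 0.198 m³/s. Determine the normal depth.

Manning's equation rearranged: A R^(2/3) = nQ / (1·√S) = 0.016 × 0.198 / (√0.0019) = 0.07268.
Trying y = 0.273 m: A R^(2/3) = 0.04604 — too small.
Trying y = 0.412 m: A R^(2/3) = 0.09824 — too large.
Trying y = 0.348 m: A R^(2/3) = 0.07266 — ≈ 0.07268.

y_n = 0.348 m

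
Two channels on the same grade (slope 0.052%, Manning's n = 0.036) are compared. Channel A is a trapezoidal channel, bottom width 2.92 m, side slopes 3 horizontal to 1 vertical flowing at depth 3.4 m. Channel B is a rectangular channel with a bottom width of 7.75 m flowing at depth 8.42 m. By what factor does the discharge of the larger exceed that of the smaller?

Channel A: With bottom width b = 2.92 m and side slope z = 3: A = (b + zy)y = (2.92 + 3×3.4)×3.4 = 44.61 m²; P = b + 2y√(1+z²) = 2.92 + 2×3.4×3.162 = 24.42 m. Hydraulic radius R = A/P = 44.61/24.42 = 1.826 m. Q_A = (1/0.036)·44.61·1.826^(2/3)·√0.00052 = 42.22 m³/s.
Channel B: Flow area A = b·y = 7.75 × 8.42 = 65.25 m². Wetted perimeter P = b + 2y = 7.75 + 2×8.42 = 24.59 m. Hydraulic radius R = A/P = 65.25/24.59 = 2.654 m. Q_B = (1/0.036)·65.25·2.654^(2/3)·√0.00052 = 79.23 m³/s.
The larger discharge is 79.23 m³/s and the smaller is 42.22 m³/s; the ratio is 1.88.

1.88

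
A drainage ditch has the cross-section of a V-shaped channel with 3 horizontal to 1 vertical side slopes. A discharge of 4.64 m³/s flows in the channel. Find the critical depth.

At critical depth, Q² T / (g A³) = 1, i.e. A³/T = Q²/g = 4.64²/9.81 = 2.195.
Try y = 1.03 m: A³/T = 5.217 — high.
Try y = 0.866 m: A³/T = 2.192 — ≈ 2.195.

y_c = 0.866 m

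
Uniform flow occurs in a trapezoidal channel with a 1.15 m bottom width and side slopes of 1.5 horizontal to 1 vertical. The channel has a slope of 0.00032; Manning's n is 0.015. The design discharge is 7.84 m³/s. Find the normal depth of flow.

Manning's equation rearranged: A R^(2/3) = nQ / (1·√S) = 0.015 × 7.84 / (√0.00032) = 6.574.
Try y = 1.32 m: A R^(2/3) = 3.255 — low.
Try y = 2.29 m: A R^(2/3) = 11.3 — high.
Try y = 1.81 m: A R^(2/3) = 6.576 — matches.

y_n = 1.81 m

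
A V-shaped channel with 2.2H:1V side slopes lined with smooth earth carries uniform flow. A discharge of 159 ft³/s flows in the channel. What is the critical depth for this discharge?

y_c = 3.18 ft

At critical depth, Q² T / (g A³) = 1, i.e. A³/T = Q²/g = 159²/32.2 = 785.1.
Try y = 2.79 ft: A³/T = 409.1 — too small.
Try y = 3.53 ft: A³/T = 1326 — too large.
Try y = 3.18 ft: A³/T = 787 — close enough.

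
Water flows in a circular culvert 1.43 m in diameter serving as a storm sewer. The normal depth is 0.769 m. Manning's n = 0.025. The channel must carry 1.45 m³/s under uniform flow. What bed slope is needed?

For a circular section of diameter D = 1.43 m at depth y = 0.769 m, the central angle is θ = 2 arccos(1 − 2y/D) = 3.293 rad. Then A = (D²/8)(θ − sin θ) = 0.8802 m² and P = Dθ/2 = 2.354 m.
Hydraulic radius R = A/P = 0.8802/2.354 = 0.3739 m.
From Manning's equation, S = [nQ / (1 A R^(2/3))]² = [0.025 × 1.45 / (1 × 0.8802 × 0.3739^(2/3))]² = 0.0063.

S = 0.0063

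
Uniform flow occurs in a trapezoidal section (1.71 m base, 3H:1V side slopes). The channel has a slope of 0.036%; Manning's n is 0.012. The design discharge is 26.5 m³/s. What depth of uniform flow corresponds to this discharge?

Manning's equation rearranged: A R^(2/3) = nQ / (1·√S) = 0.012 × 26.5 / (√0.00036) = 16.76.
Try y = 2.57 m: A R^(2/3) = 29.54 — too large.
Try y = 1.78 m: A R^(2/3) = 12.28 — too small.
Try y = 2.03 m: A R^(2/3) = 16.75 — close enough.

y_n = 2.03 m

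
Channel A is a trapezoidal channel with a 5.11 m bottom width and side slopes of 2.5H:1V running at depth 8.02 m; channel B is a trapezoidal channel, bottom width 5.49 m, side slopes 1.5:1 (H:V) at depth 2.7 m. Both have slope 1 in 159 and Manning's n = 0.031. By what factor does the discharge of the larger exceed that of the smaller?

14.3

Channel A: With bottom width b = 5.11 m and side slope z = 2.5: A = (b + zy)y = (5.11 + 2.5×8.02)×8.02 = 201.8 m²; P = b + 2y√(1+z²) = 5.11 + 2×8.02×2.693 = 48.3 m. Hydraulic radius R = A/P = 201.8/48.3 = 4.178 m. Q_A = (1/0.031)·201.8·4.178^(2/3)·√0.006289 = 1339 m³/s.
Channel B: With bottom width b = 5.49 m and side slope z = 1.5: A = (b + zy)y = (5.49 + 1.5×2.7)×2.7 = 25.76 m²; P = b + 2y√(1+z²) = 5.49 + 2×2.7×1.803 = 15.22 m. Hydraulic radius R = A/P = 25.76/15.22 = 1.692 m. Q_B = (1/0.031)·25.76·1.692^(2/3)·√0.006289 = 93.56 m³/s.
The larger discharge is 1339 m³/s and the smaller is 93.56 m³/s; the ratio is 14.3.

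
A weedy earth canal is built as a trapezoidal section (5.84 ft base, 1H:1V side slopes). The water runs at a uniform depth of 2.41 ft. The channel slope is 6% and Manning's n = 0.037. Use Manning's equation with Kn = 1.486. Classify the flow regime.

With bottom width b = 5.84 ft and side slope z = 1: A = (b + zy)y = (5.84 + 1×2.41)×2.41 = 19.88 ft²; P = b + 2y√(1+z²) = 5.84 + 2×2.41×1.414 = 12.66 ft.
Hydraulic radius R = A/P = 19.88/12.66 = 1.571 ft.
V = (1.486/n) R^(2/3) √S = (1.486/0.037) × 1.571^(2/3) × √0.06 = 13.29 ft/s. Hydraulic depth D_h = A/T = 19.88/10.66 = 1.865 ft.
Froude number Fr = V/√(g·D_h) = 13.29/√(32.2×1.865) = 1.72, which is greater than 1, so the flow is supercritical.

supercritical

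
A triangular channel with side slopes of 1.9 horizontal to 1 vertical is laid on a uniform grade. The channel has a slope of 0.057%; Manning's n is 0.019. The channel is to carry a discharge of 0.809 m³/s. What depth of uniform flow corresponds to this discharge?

Manning's equation rearranged: A R^(2/3) = nQ / (1·√S) = 0.019 × 0.809 / (√0.00057) = 0.6438.
At y = 0.591 m: A R^(2/3) = 0.2714 — low.
At y = 0.965 m: A R^(2/3) = 1.003 — high.
At y = 0.817 m: A R^(2/3) = 0.6436 — matches.

y_n = 0.817 m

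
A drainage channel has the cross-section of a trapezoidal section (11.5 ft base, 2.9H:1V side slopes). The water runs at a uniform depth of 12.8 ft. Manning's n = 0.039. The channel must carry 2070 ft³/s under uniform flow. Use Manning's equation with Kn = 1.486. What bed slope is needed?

S = 0.000579

With bottom width b = 11.5 ft and side slope z = 2.9: A = (b + zy)y = (11.5 + 2.9×12.8)×12.8 = 622.3 ft²; P = b + 2y√(1+z²) = 11.5 + 2×12.8×3.068 = 90.03 ft.
Hydraulic radius R = A/P = 622.3/90.03 = 6.913 ft.
From Manning's equation, S = [nQ / (1.486 A R^(2/3))]² = [0.039 × 2070 / (1.486 × 622.3 × 6.913^(2/3))]² = 0.000579.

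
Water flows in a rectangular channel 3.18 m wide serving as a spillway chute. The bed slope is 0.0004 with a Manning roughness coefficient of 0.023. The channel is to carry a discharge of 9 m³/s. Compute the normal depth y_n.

y_n = 3.14 m

Manning's equation rearranged: A R^(2/3) = nQ / (1·√S) = 0.023 × 9 / (√0.0004) = 10.35.
Try y = 2.26 m: A R^(2/3) = 6.864 — short.
Try y = 3.14 m: A R^(2/3) = 10.35 — matches.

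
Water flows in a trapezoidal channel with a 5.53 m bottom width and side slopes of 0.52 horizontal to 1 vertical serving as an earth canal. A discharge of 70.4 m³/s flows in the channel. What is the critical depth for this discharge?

y_c = 2.36 m

At critical depth, Q² T / (g A³) = 1, i.e. A³/T = Q²/g = 70.4²/9.81 = 505.2.
Try y = 2.94 m: A³/T = 1041 — high.
Try y = 1.92 m: A³/T = 261.6 — low.
Try y = 2.36 m: A³/T = 507.9 — matches.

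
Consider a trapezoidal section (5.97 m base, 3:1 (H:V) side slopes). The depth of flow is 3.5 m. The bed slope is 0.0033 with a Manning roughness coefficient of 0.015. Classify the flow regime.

supercritical

With bottom width b = 5.97 m and side slope z = 3: A = (b + zy)y = (5.97 + 3×3.5)×3.5 = 57.64 m²; P = b + 2y√(1+z²) = 5.97 + 2×3.5×3.162 = 28.11 m.
Hydraulic radius R = A/P = 57.64/28.11 = 2.051 m.
V = (1/n) R^(2/3) √S = (1/0.015) × 2.051^(2/3) × √0.0033 = 6.182 m/s. Hydraulic depth D_h = A/T = 57.64/26.97 = 2.137 m.
Froude number Fr = V/√(g·D_h) = 6.182/√(9.81×2.137) = 1.35, which is greater than 1, so the flow is supercritical.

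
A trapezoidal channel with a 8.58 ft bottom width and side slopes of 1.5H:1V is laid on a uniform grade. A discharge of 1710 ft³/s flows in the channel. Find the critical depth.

y_c = 7.22 ft

At critical depth, Q² T / (g A³) = 1, i.e. A³/T = Q²/g = 1710²/32.2 = 90810.
Trying y = 7.8 ft: A³/T = 123800 — over.
Trying y = 7.22 ft: A³/T = 91010 — close enough.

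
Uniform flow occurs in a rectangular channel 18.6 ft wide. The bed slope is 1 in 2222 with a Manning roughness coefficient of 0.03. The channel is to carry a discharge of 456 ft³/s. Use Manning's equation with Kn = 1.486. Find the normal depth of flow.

Manning's equation rearranged: A R^(2/3) = nQ / (1.486·√S) = 0.03 × 456 / (1.486 × √0.00045) = 433.9.
Try y = 9.79 ft: A R^(2/3) = 515.9 — too large.
Try y = 6.82 ft: A R^(2/3) = 316.2 — too small.
Try y = 8.6 ft: A R^(2/3) = 433.9 — matches.

y_n = 8.6 ft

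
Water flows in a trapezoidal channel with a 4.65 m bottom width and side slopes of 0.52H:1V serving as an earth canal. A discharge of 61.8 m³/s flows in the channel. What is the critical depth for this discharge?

y_c = 2.39 m

At critical depth, Q² T / (g A³) = 1, i.e. A³/T = Q²/g = 61.8²/9.81 = 389.3.
Trying y = 2.91 m: A³/T = 751.5 — high.
Trying y = 2.07 m: A³/T = 244.8 — low.
Trying y = 2.39 m: A³/T = 391.5 — ≈ 389.3.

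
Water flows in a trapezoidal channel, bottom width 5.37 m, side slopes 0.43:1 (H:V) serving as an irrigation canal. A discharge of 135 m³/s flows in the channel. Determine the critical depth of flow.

y_c = 3.62 m

At critical depth, Q² T / (g A³) = 1, i.e. A³/T = Q²/g = 135²/9.81 = 1858.
Trying y = 4.23 m: A³/T = 3122 — high.
Trying y = 3.62 m: A³/T = 1858 — matches.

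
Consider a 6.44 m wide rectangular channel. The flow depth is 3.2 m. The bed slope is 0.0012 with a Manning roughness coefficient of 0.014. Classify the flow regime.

subcritical

Flow area A = b·y = 6.44 × 3.2 = 20.61 m². Wetted perimeter P = b + 2y = 6.44 + 2×3.2 = 12.84 m.
Hydraulic radius R = A/P = 20.61/12.84 = 1.605 m.
V = (1/n) R^(2/3) √S = (1/0.014) × 1.605^(2/3) × √0.0012 = 3.392 m/s. Hydraulic depth D_h = A/T = 20.61/6.44 = 3.2 m.
Froude number Fr = V/√(g·D_h) = 3.392/√(9.81×3.2) = 0.605, which is less than 1, so the flow is subcritical.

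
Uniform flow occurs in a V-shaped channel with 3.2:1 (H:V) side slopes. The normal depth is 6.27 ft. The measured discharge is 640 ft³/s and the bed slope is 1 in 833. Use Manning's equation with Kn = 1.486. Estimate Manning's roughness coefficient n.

n = 0.021

For a triangular section with side slope z = 3.2: A = zy² = 3.2×6.27² = 125.8 ft²; P = 2y√(1+z²) = 2×6.27×3.353 = 42.04 ft.
Hydraulic radius R = A/P = 125.8/42.04 = 2.992 ft.
Rearranging Manning's equation: n = (1.486/Q) A R^(2/3) S^(1/2) = (1.486/640) × 125.8 × 2.992^(2/3) × √0.0012 = 0.021.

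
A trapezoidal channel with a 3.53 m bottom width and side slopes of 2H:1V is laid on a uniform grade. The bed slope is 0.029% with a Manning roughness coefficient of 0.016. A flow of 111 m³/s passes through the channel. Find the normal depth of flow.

y_n = 4.57 m

Manning's equation rearranged: A R^(2/3) = nQ / (1·√S) = 0.016 × 111 / (√0.00029) = 104.3.
Trying y = 5.56 m: A R^(2/3) = 164.4 — high.
Trying y = 3.39 m: A R^(2/3) = 53.05 — low.
Trying y = 4.57 m: A R^(2/3) = 104.2 — matches.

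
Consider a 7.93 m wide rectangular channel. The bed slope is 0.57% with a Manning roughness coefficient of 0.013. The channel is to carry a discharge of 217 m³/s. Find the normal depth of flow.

y_n = 3.21 m

Manning's equation rearranged: A R^(2/3) = nQ / (1·√S) = 0.013 × 217 / (√0.0057) = 37.37.
Try y = 2.46 m: A R^(2/3) = 25.77 — low.
Try y = 3.92 m: A R^(2/3) = 48.87 — high.
Try y = 3.21 m: A R^(2/3) = 37.3 — ≈ 37.37.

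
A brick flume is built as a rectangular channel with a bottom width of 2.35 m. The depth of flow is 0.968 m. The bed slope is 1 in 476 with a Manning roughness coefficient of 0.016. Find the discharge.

Q = 4.27 m³/s

Flow area A = b·y = 2.35 × 0.968 = 2.275 m². Wetted perimeter P = b + 2y = 2.35 + 2×0.968 = 4.286 m.
Hydraulic radius R = A/P = 2.275/4.286 = 0.5308 m.
Manning's equation: Q = (1/n) A R^(2/3) S^(1/2) = (1/0.016) × 2.275 × 0.5308^(2/3) × 0.002101^(1/2) = 4.27 m³/s.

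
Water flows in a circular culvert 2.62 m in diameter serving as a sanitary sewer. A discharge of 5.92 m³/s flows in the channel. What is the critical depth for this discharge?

At critical depth, Q² T / (g A³) = 1, i.e. A³/T = Q²/g = 5.92²/9.81 = 3.573.
Trying y = 0.866 m: A³/T = 1.526 — too small.
Trying y = 1.23 m: A³/T = 5.876 — too large.
Trying y = 1.08 m: A³/T = 3.571 — matches.

y_c = 1.08 m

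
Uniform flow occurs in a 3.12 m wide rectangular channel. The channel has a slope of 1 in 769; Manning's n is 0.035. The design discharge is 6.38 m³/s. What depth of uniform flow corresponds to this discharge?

y_n = 2.13 m

Manning's equation rearranged: A R^(2/3) = nQ / (1·√S) = 0.035 × 6.38 / (√0.0013) = 6.192.
Trying y = 1.5 m: A R^(2/3) = 3.914 — low.
Trying y = 2.61 m: A R^(2/3) = 8.015 — high.
Trying y = 2.13 m: A R^(2/3) = 6.197 — close enough.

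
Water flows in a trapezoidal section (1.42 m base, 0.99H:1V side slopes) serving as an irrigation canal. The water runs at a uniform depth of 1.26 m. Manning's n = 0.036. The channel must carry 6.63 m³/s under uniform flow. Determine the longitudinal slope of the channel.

With bottom width b = 1.42 m and side slope z = 0.99: A = (b + zy)y = (1.42 + 0.99×1.26)×1.26 = 3.361 m²; P = b + 2y√(1+z²) = 1.42 + 2×1.26×1.407 = 4.966 m.
Hydraulic radius R = A/P = 3.361/4.966 = 0.6768 m.
From Manning's equation, S = [nQ / (1 A R^(2/3))]² = [0.036 × 6.63 / (1 × 3.361 × 0.6768^(2/3))]² = 0.00849.

S = 0.00849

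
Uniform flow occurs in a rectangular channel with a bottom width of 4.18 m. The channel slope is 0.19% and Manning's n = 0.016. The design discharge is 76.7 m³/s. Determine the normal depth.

y_n = 5.17 m

Manning's equation rearranged: A R^(2/3) = nQ / (1·√S) = 0.016 × 76.7 / (√0.0019) = 28.15.
Trying y = 6.23 m: A R^(2/3) = 35.1 — too large.
Trying y = 3.88 m: A R^(2/3) = 19.89 — too small.
Trying y = 5.17 m: A R^(2/3) = 28.17 — matches.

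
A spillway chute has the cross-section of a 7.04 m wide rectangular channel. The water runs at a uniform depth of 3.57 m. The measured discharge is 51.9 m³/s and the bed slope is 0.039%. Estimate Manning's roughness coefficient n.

n = 0.014

Flow area A = b·y = 7.04 × 3.57 = 25.13 m². Wetted perimeter P = b + 2y = 7.04 + 2×3.57 = 14.18 m.
Hydraulic radius R = A/P = 25.13/14.18 = 1.772 m.
Rearranging Manning's equation: n = (1/Q) A R^(2/3) S^(1/2) = (1/51.9) × 25.13 × 1.772^(2/3) × √0.00039 = 0.014.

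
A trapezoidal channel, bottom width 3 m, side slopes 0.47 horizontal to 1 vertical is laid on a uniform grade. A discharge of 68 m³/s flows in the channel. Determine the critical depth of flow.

y_c = 3.15 m

At critical depth, Q² T / (g A³) = 1, i.e. A³/T = Q²/g = 68²/9.81 = 471.4.
Trying y = 3.63 m: A³/T = 777.5 — too large.
Trying y = 2.27 m: A³/T = 153.3 — too small.
Trying y = 3.15 m: A³/T = 471.6 — matches.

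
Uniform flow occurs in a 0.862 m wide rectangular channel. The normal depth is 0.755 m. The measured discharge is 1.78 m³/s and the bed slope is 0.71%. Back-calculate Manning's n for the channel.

Flow area A = b·y = 0.862 × 0.755 = 0.6508 m². Wetted perimeter P = b + 2y = 0.862 + 2×0.755 = 2.372 m.
Hydraulic radius R = A/P = 0.6508/2.372 = 0.2744 m.
Rearranging Manning's equation: n = (1/Q) A R^(2/3) S^(1/2) = (1/1.78) × 0.6508 × 0.2744^(2/3) × √0.0071 = 0.013.

n = 0.013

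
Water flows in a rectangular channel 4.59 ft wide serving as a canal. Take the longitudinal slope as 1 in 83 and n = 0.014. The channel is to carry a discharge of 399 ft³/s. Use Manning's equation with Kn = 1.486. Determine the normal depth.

y_n = 5.43 ft

Manning's equation rearranged: A R^(2/3) = nQ / (1.486·√S) = 0.014 × 399 / (1.486 × √0.01205) = 34.25.
Trying y = 6.17 ft: A R^(2/3) = 39.91 — too large.
Trying y = 4.56 ft: A R^(2/3) = 27.75 — too small.
Trying y = 5.43 ft: A R^(2/3) = 34.28 — ≈ 34.25.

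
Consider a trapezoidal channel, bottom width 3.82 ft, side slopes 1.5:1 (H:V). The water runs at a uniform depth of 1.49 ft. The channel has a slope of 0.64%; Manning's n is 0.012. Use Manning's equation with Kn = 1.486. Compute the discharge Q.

With bottom width b = 3.82 ft and side slope z = 1.5: A = (b + zy)y = (3.82 + 1.5×1.49)×1.49 = 9.022 ft²; P = b + 2y√(1+z²) = 3.82 + 2×1.49×1.803 = 9.192 ft.
Hydraulic radius R = A/P = 9.022/9.192 = 0.9815 ft.
Manning's equation: Q = (1.486/n) A R^(2/3) S^(1/2) = (1.486/0.012) × 9.022 × 0.9815^(2/3) × 0.0064^(1/2) = 88.3 ft³/s.

Q = 88.3 ft³/s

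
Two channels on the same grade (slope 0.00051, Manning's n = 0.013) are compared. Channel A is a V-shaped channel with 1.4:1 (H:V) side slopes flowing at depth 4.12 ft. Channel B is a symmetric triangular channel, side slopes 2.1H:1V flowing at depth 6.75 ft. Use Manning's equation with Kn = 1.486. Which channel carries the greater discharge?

Channel A: For a triangular section with side slope z = 1.4: A = zy² = 1.4×4.12² = 23.76 ft²; P = 2y√(1+z²) = 2×4.12×1.72 = 14.18 ft. Hydraulic radius R = A/P = 23.76/14.18 = 1.676 ft. Q_A = (1.486/0.013)·23.76·1.676^(2/3)·√0.00051 = 86.57 ft³/s.
Channel B: For a triangular section with side slope z = 2.1: A = zy² = 2.1×6.75² = 95.68 ft²; P = 2y√(1+z²) = 2×6.75×2.326 = 31.4 ft. Hydraulic radius R = A/P = 95.68/31.4 = 3.047 ft. Q_B = (1.486/0.013)·95.68·3.047^(2/3)·√0.00051 = 519.1 ft³/s.
Q_A = 86.57 ft³/s vs Q_B = 519.1 ft³/s, so channel B carries more.

channel B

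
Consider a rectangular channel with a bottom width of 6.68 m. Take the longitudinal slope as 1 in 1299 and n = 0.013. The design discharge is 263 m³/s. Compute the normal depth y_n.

Manning's equation rearranged: A R^(2/3) = nQ / (1·√S) = 0.013 × 263 / (√0.0007698) = 123.2.
Try y = 11.5 m: A R^(2/3) = 144.8 — too large.
Try y = 7.73 m: A R^(2/3) = 90.81 — too small.
Try y = 10 m: A R^(2/3) = 123.2 — close enough.

y_n = 10 m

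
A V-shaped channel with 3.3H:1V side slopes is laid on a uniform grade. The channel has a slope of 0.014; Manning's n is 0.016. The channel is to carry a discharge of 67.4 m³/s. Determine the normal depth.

Manning's equation rearranged: A R^(2/3) = nQ / (1·√S) = 0.016 × 67.4 / (√0.014) = 9.114.
Try y = 1.96 m: A R^(2/3) = 12.15 — over.
Try y = 1.45 m: A R^(2/3) = 5.438 — short.
Try y = 1.76 m: A R^(2/3) = 9.116 — matches.

y_n = 1.76 m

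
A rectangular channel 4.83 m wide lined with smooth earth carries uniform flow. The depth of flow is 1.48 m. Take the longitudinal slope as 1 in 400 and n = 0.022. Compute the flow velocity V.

Flow area A = b·y = 4.83 × 1.48 = 7.148 m². Wetted perimeter P = b + 2y = 4.83 + 2×1.48 = 7.79 m.
Hydraulic radius R = A/P = 7.148/7.79 = 0.9176 m.
From Manning's equation, V = (1/n) R^(2/3) S^(1/2) = (1/0.022) × 0.9176^(2/3) × 0.0025^(1/2) = 2.15 m/s.

V = 2.15 m/s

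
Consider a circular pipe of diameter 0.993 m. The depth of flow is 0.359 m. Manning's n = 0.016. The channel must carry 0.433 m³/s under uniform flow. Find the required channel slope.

S = 0.00657

For a circular section of diameter D = 0.993 m at depth y = 0.359 m, the central angle is θ = 2 arccos(1 − 2y/D) = 2.58 rad. Then A = (D²/8)(θ − sin θ) = 0.2524 m² and P = Dθ/2 = 1.281 m.
Hydraulic radius R = A/P = 0.2524/1.281 = 0.197 m.
From Manning's equation, S = [nQ / (1 A R^(2/3))]² = [0.016 × 0.433 / (1 × 0.2524 × 0.197^(2/3))]² = 0.00657.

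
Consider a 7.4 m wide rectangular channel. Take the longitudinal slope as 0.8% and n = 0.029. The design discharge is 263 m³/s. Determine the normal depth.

y_n = 6.5 m

Manning's equation rearranged: A R^(2/3) = nQ / (1·√S) = 0.029 × 263 / (√0.008) = 85.27.
At y = 4.43 m: A R^(2/3) = 52.32 — too small.
At y = 8.03 m: A R^(2/3) = 110.4 — too large.
At y = 6.5 m: A R^(2/3) = 85.21 — matches.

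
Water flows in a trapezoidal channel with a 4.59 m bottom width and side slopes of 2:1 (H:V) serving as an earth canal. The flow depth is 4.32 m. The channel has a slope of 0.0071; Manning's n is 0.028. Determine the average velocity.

With bottom width b = 4.59 m and side slope z = 2: A = (b + zy)y = (4.59 + 2×4.32)×4.32 = 57.15 m²; P = b + 2y√(1+z²) = 4.59 + 2×4.32×2.236 = 23.91 m.
Hydraulic radius R = A/P = 57.15/23.91 = 2.39 m.
From Manning's equation, V = (1/n) R^(2/3) S^(1/2) = (1/0.028) × 2.39^(2/3) × 0.0071^(1/2) = 5.38 m/s.

V = 5.38 m/s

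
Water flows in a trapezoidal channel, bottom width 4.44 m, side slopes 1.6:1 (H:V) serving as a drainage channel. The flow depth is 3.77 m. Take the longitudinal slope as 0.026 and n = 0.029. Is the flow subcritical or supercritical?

supercritical

With bottom width b = 4.44 m and side slope z = 1.6: A = (b + zy)y = (4.44 + 1.6×3.77)×3.77 = 39.48 m²; P = b + 2y√(1+z²) = 4.44 + 2×3.77×1.887 = 18.67 m.
Hydraulic radius R = A/P = 39.48/18.67 = 2.115 m.
V = (1/n) R^(2/3) √S = (1/0.029) × 2.115^(2/3) × √0.026 = 9.161 m/s. Hydraulic depth D_h = A/T = 39.48/16.5 = 2.392 m.
Froude number Fr = V/√(g·D_h) = 9.161/√(9.81×2.392) = 1.89, which is greater than 1, so the flow is supercritical.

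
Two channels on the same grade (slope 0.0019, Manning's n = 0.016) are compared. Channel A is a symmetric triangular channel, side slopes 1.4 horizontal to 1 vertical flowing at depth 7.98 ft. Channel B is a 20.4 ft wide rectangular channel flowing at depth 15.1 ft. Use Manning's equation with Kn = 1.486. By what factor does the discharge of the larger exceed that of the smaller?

Channel A: For a triangular section with side slope z = 1.4: A = zy² = 1.4×7.98² = 89.15 ft²; P = 2y√(1+z²) = 2×7.98×1.72 = 27.46 ft. Hydraulic radius R = A/P = 89.15/27.46 = 3.247 ft. Q_A = (1.486/0.016)·89.15·3.247^(2/3)·√0.0019 = 791.4 ft³/s.
Channel B: Flow area A = b·y = 20.4 × 15.1 = 308 ft². Wetted perimeter P = b + 2y = 20.4 + 2×15.1 = 50.6 ft. Hydraulic radius R = A/P = 308/50.6 = 6.088 ft. Q_B = (1.486/0.016)·308·6.088^(2/3)·√0.0019 = 4158 ft³/s.
The larger discharge is 4158 ft³/s and the smaller is 791.4 ft³/s; the ratio is 5.25.

5.25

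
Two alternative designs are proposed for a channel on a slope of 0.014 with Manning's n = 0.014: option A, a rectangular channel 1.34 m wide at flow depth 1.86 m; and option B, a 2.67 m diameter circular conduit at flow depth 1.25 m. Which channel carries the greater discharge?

channel B

Channel A: Flow area A = b·y = 1.34 × 1.86 = 2.492 m². Wetted perimeter P = b + 2y = 1.34 + 2×1.86 = 5.06 m. Hydraulic radius R = A/P = 2.492/5.06 = 0.4926 m. Q_A = (1/0.014)·2.492·0.4926^(2/3)·√0.014 = 13.14 m³/s.
Channel B: For a circular section of diameter D = 2.67 m at depth y = 1.25 m, the central angle is θ = 2 arccos(1 − 2y/D) = 3.014 rad. Then A = (D²/8)(θ − sin θ) = 2.573 m² and P = Dθ/2 = 4.024 m. Hydraulic radius R = A/P = 2.573/4.024 = 0.6394 m. Q_B = (1/0.014)·2.573·0.6394^(2/3)·√0.014 = 16.14 m³/s.
Q_A = 13.14 m³/s vs Q_B = 16.14 m³/s, so channel B carries more.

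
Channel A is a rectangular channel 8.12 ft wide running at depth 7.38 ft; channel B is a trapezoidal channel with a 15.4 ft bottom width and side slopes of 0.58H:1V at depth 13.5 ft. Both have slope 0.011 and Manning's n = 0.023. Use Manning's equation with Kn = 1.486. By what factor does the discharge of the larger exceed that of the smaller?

9.82

Channel A: Flow area A = b·y = 8.12 × 7.38 = 59.93 ft². Wetted perimeter P = b + 2y = 8.12 + 2×7.38 = 22.88 ft. Hydraulic radius R = A/P = 59.93/22.88 = 2.619 ft. Q_A = (1.486/0.023)·59.93·2.619^(2/3)·√0.011 = 771.6 ft³/s.
Channel B: With bottom width b = 15.4 ft and side slope z = 0.58: A = (b + zy)y = (15.4 + 0.58×13.5)×13.5 = 313.6 ft²; P = b + 2y√(1+z²) = 15.4 + 2×13.5×1.156 = 46.61 ft. Hydraulic radius R = A/P = 313.6/46.61 = 6.728 ft. Q_B = (1.486/0.023)·313.6·6.728^(2/3)·√0.011 = 7573 ft³/s.
The larger discharge is 7573 ft³/s and the smaller is 771.6 ft³/s; the ratio is 9.82.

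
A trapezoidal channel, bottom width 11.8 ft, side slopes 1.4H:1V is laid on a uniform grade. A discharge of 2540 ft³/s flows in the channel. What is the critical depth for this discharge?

y_c = 8.2 ft

At critical depth, Q² T / (g A³) = 1, i.e. A³/T = Q²/g = 2540²/32.2 = 200400.
At y = 5.6 ft: A³/T = 48410 — short.
At y = 8.2 ft: A³/T = 200100 — ≈ 200400.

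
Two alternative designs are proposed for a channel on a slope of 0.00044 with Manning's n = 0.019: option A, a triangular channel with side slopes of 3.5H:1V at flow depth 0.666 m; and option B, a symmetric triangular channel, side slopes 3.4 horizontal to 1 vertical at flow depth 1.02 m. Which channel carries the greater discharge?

Channel A: For a triangular section with side slope z = 3.5: A = zy² = 3.5×0.666² = 1.552 m²; P = 2y√(1+z²) = 2×0.666×3.64 = 4.849 m. Hydraulic radius R = A/P = 1.552/4.849 = 0.3202 m. Q_A = (1/0.019)·1.552·0.3202^(2/3)·√0.00044 = 0.8022 m³/s.
Channel B: For a triangular section with side slope z = 3.4: A = zy² = 3.4×1.02² = 3.537 m²; P = 2y√(1+z²) = 2×1.02×3.544 = 7.23 m. Hydraulic radius R = A/P = 3.537/7.23 = 0.4893 m. Q_B = (1/0.019)·3.537·0.4893^(2/3)·√0.00044 = 2.425 m³/s.
Q_A = 0.8022 m³/s vs Q_B = 2.425 m³/s, so channel B carries more.

channel B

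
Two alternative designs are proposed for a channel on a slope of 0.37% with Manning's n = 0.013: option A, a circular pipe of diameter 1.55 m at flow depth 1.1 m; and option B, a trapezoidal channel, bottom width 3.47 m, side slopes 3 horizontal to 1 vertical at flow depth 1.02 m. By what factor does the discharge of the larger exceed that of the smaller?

Channel A: For a circular section of diameter D = 1.55 m at depth y = 1.1 m, the central angle is θ = 2 arccos(1 − 2y/D) = 4.007 rad. Then A = (D²/8)(θ − sin θ) = 1.432 m² and P = Dθ/2 = 3.105 m. Hydraulic radius R = A/P = 1.432/3.105 = 0.4611 m. Q_A = (1/0.013)·1.432·0.4611^(2/3)·√0.0037 = 3.999 m³/s.
Channel B: With bottom width b = 3.47 m and side slope z = 3: A = (b + zy)y = (3.47 + 3×1.02)×1.02 = 6.661 m²; P = b + 2y√(1+z²) = 3.47 + 2×1.02×3.162 = 9.921 m. Hydraulic radius R = A/P = 6.661/9.921 = 0.6714 m. Q_B = (1/0.013)·6.661·0.6714^(2/3)·√0.0037 = 23.9 m³/s.
The larger discharge is 23.9 m³/s and the smaller is 3.999 m³/s; the ratio is 5.97.

5.97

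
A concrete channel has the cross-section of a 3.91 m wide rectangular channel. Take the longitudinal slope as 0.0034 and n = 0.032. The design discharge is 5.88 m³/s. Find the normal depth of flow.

y_n = 1.06 m

Manning's equation rearranged: A R^(2/3) = nQ / (1·√S) = 0.032 × 5.88 / (√0.0034) = 3.227.
Try y = 0.787 m: A R^(2/3) = 2.093 — too small.
Try y = 1.06 m: A R^(2/3) = 3.228 — matches.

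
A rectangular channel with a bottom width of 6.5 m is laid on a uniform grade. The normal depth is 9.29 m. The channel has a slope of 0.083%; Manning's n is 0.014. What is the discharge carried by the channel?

Q = 223 m³/s

Flow area A = b·y = 6.5 × 9.29 = 60.38 m². Wetted perimeter P = b + 2y = 6.5 + 2×9.29 = 25.08 m.
Hydraulic radius R = A/P = 60.38/25.08 = 2.408 m.
Manning's equation: Q = (1/n) A R^(2/3) S^(1/2) = (1/0.014) × 60.38 × 2.408^(2/3) × 0.00083^(1/2) = 223 m³/s.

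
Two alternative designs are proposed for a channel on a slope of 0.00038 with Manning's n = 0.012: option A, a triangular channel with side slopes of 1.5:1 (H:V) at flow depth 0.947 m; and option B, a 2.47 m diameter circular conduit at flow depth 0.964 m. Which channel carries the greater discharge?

Channel A: For a triangular section with side slope z = 1.5: A = zy² = 1.5×0.947² = 1.345 m²; P = 2y√(1+z²) = 2×0.947×1.803 = 3.414 m. Hydraulic radius R = A/P = 1.345/3.414 = 0.394 m. Q_A = (1/0.012)·1.345·0.394^(2/3)·√0.00038 = 1.174 m³/s.
Channel B: For a circular section of diameter D = 2.47 m at depth y = 0.964 m, the central angle is θ = 2 arccos(1 − 2y/D) = 2.699 rad. Then A = (D²/8)(θ − sin θ) = 1.732 m² and P = Dθ/2 = 3.333 m. Hydraulic radius R = A/P = 1.732/3.333 = 0.5195 m. Q_B = (1/0.012)·1.732·0.5195^(2/3)·√0.00038 = 1.818 m³/s.
Q_A = 1.174 m³/s vs Q_B = 1.818 m³/s, so channel B carries more.

channel B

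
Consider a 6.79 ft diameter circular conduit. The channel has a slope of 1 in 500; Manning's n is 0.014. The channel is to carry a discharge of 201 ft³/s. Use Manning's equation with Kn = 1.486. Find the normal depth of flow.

y_n = 4.69 ft

Manning's equation rearranged: A R^(2/3) = nQ / (1.486·√S) = 0.014 × 201 / (1.486 × √0.002) = 42.34.
Try y = 5.79 ft: A R^(2/3) = 53.22 — too large.
Try y = 3.37 ft: A R^(2/3) = 25.44 — too small.
Try y = 4.69 ft: A R^(2/3) = 42.39 — close enough.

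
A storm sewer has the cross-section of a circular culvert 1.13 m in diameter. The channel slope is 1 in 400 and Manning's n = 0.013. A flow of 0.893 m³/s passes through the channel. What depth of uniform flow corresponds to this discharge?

y_n = 0.59 m

Manning's equation rearranged: A R^(2/3) = nQ / (1·√S) = 0.013 × 0.893 / (√0.0025) = 0.2322.
Try y = 0.71 m: A R^(2/3) = 0.3109 — too large.
Try y = 0.435 m: A R^(2/3) = 0.1356 — too small.
Try y = 0.59 m: A R^(2/3) = 0.2322 — matches.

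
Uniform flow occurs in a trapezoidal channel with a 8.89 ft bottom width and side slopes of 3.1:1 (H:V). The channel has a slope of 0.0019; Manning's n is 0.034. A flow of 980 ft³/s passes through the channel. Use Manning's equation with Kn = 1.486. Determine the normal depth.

y_n = 6.89 ft

Manning's equation rearranged: A R^(2/3) = nQ / (1.486·√S) = 0.034 × 980 / (1.486 × √0.0019) = 514.4.
Trying y = 8.56 ft: A R^(2/3) = 849.7 — over.
Trying y = 6.89 ft: A R^(2/3) = 514.2 — close enough.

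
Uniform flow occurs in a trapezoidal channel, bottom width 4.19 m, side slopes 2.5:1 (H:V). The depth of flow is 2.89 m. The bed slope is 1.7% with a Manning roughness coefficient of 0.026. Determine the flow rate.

With bottom width b = 4.19 m and side slope z = 2.5: A = (b + zy)y = (4.19 + 2.5×2.89)×2.89 = 32.99 m²; P = b + 2y√(1+z²) = 4.19 + 2×2.89×2.693 = 19.75 m.
Hydraulic radius R = A/P = 32.99/19.75 = 1.67 m.
Manning's equation: Q = (1/n) A R^(2/3) S^(1/2) = (1/0.026) × 32.99 × 1.67^(2/3) × 0.017^(1/2) = 233 m³/s.

Q = 233 m³/s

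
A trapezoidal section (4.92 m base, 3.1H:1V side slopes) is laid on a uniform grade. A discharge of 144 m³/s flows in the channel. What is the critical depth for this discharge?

y_c = 2.69 m

At critical depth, Q² T / (g A³) = 1, i.e. A³/T = Q²/g = 144²/9.81 = 2114.
Trying y = 3.27 m: A³/T = 4738 — too large.
Trying y = 2.39 m: A³/T = 1296 — too small.
Trying y = 2.69 m: A³/T = 2101 — matches.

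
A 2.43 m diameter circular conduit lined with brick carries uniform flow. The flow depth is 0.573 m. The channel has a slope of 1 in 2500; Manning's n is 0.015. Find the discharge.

Q = 0.541 m³/s

For a circular section of diameter D = 2.43 m at depth y = 0.573 m, the central angle is θ = 2 arccos(1 − 2y/D) = 2.028 rad. Then A = (D²/8)(θ − sin θ) = 0.8348 m² and P = Dθ/2 = 2.464 m.
Hydraulic radius R = A/P = 0.8348/2.464 = 0.3388 m.
Manning's equation: Q = (1/n) A R^(2/3) S^(1/2) = (1/0.015) × 0.8348 × 0.3388^(2/3) × 0.0004^(1/2) = 0.541 m³/s.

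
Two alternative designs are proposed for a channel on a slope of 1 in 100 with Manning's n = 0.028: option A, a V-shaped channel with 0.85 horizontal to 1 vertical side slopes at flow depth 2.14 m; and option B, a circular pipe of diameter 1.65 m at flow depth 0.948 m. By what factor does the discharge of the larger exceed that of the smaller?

4.1

Channel A: For a triangular section with side slope z = 0.85: A = zy² = 0.85×2.14² = 3.893 m²; P = 2y√(1+z²) = 2×2.14×1.312 = 5.617 m. Hydraulic radius R = A/P = 3.893/5.617 = 0.693 m. Q_A = (1/0.028)·3.893·0.693^(2/3)·√0.01 = 10.89 m³/s.
Channel B: For a circular section of diameter D = 1.65 m at depth y = 0.948 m, the central angle is θ = 2 arccos(1 − 2y/D) = 3.441 rad. Then A = (D²/8)(θ − sin θ) = 1.271 m² and P = Dθ/2 = 2.839 m. Hydraulic radius R = A/P = 1.271/2.839 = 0.4478 m. Q_B = (1/0.028)·1.271·0.4478^(2/3)·√0.01 = 2.658 m³/s.
The larger discharge is 10.89 m³/s and the smaller is 2.658 m³/s; the ratio is 4.1.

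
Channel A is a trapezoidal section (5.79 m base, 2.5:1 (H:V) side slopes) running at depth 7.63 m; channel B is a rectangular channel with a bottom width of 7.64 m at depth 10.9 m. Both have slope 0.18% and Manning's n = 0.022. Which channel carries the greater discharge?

Channel A: With bottom width b = 5.79 m and side slope z = 2.5: A = (b + zy)y = (5.79 + 2.5×7.63)×7.63 = 189.7 m²; P = b + 2y√(1+z²) = 5.79 + 2×7.63×2.693 = 46.88 m. Hydraulic radius R = A/P = 189.7/46.88 = 4.047 m. Q_A = (1/0.022)·189.7·4.047^(2/3)·√0.0018 = 929.1 m³/s.
Channel B: Flow area A = b·y = 7.64 × 10.9 = 83.28 m². Wetted perimeter P = b + 2y = 7.64 + 2×10.9 = 29.44 m. Hydraulic radius R = A/P = 83.28/29.44 = 2.829 m. Q_B = (1/0.022)·83.28·2.829^(2/3)·√0.0018 = 321.2 m³/s.
Q_A = 929.1 m³/s vs Q_B = 321.2 m³/s, so channel A carries more.

channel A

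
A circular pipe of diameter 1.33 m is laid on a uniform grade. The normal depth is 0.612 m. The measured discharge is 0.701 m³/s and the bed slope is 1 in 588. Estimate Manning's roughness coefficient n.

For a circular section of diameter D = 1.33 m at depth y = 0.612 m, the central angle is θ = 2 arccos(1 − 2y/D) = 2.982 rad. Then A = (D²/8)(θ − sin θ) = 0.6242 m² and P = Dθ/2 = 1.983 m.
Hydraulic radius R = A/P = 0.6242/1.983 = 0.3148 m.
Rearranging Manning's equation: n = (1/Q) A R^(2/3) S^(1/2) = (1/0.701) × 0.6242 × 0.3148^(2/3) × √0.001701 = 0.017.

n = 0.017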